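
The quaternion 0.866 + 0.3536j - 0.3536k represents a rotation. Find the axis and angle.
axis = (0, √2/2, -√2/2), θ = π/3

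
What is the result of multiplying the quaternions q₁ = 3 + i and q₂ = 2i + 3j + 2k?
-2 + 6i + 7j + 9k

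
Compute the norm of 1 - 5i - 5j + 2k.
√55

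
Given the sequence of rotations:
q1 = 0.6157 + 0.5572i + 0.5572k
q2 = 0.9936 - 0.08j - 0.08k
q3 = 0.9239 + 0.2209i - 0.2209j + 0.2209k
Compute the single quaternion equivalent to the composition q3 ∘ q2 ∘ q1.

q2 · q1 = 0.6563 + 0.5091i - 0.0938j + 0.549k
q3 · q2 · q1 = 0.3519 + 0.5148i - 0.2405j + 0.7439k
0.3519 + 0.5148i - 0.2405j + 0.7439k


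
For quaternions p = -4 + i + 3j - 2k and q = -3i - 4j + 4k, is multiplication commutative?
No: pq = 23 + 16i + 18j - 11k ≠ 23 + 8i + 14j - 21k = qp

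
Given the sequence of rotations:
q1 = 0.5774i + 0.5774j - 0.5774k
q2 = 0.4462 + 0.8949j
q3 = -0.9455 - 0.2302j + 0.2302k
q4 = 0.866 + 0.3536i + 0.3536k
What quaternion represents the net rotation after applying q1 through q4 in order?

q2 · q1 = -0.5167 - 0.2591i + 0.2576j - 0.7744k
q3 · q2 · q1 = 0.7261 + 0.3639i - 0.1843j + 0.5536k
q4 · q3 · q2 · q1 = 0.3044 + 0.6371i - 0.2267j + 0.671k
0.3044 + 0.6371i - 0.2267j + 0.671k


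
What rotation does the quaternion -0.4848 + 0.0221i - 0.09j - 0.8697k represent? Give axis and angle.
axis = (0.0253, -0.1029, -0.9944), θ = 238°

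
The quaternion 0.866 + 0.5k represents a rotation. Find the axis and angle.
axis = (0, 0, 1), θ = π/3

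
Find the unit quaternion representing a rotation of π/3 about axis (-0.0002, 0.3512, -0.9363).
0.866 - 0.0001i + 0.1756j - 0.4682k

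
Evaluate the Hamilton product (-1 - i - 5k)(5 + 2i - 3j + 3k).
12 - 22i - 4j - 25k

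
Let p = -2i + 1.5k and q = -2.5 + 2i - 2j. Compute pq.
4 + 8i + 3j + 0.25k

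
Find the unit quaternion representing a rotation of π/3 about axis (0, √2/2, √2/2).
0.866 + 0.3536j + 0.3536k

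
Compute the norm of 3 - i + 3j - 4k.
√35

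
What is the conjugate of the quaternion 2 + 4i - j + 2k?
2 - 4i + j - 2k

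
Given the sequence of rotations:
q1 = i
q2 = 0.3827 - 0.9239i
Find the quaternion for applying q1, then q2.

q2 · q1 = 0.9239 + 0.3827i
0.9239 + 0.3827i


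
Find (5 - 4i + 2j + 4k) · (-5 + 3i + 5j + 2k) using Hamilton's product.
-31 + 19i + 35j - 36k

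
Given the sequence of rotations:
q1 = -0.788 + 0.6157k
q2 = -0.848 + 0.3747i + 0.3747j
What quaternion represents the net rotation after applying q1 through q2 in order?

q2 · q1 = 0.6682 - 0.0646i - 0.526j - 0.5221k
0.6682 - 0.0646i - 0.526j - 0.5221k


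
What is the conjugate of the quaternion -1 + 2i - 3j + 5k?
-1 - 2i + 3j - 5k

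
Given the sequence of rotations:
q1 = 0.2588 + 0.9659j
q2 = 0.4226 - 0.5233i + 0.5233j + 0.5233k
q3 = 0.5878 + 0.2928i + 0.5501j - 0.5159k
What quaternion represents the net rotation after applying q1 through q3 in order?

q2 · q1 = -0.3961 - 0.6409i + 0.5436j - 0.37k
q3 · q2 · q1 = -0.5351 - 0.4158i + 0.5406j + 0.4986k
-0.5351 - 0.4158i + 0.5406j + 0.4986k


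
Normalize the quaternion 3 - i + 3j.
0.6882 - 0.2294i + 0.6882j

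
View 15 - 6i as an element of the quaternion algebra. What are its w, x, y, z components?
15 - 6i + 0j + 0k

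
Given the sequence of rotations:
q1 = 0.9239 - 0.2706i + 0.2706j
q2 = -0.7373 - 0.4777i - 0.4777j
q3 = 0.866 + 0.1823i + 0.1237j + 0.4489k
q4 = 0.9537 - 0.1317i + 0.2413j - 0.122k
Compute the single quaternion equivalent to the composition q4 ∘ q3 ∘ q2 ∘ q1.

q2 · q1 = -0.6812 - 0.2418i - 0.6409j - 0.2585k
q3 · q2 · q1 = -0.3505 - 0.0779i - 0.7007j - 0.6166k
q4 · q3 · q2 · q1 = -0.2507 - 0.2624i - 0.8245j - 0.4342k
-0.2507 - 0.2624i - 0.8245j - 0.4342k


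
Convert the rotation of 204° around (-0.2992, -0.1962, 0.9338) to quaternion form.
-0.2079 - 0.2927i - 0.1919j + 0.9134k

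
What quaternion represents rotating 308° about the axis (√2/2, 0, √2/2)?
-0.8988 + 0.31i + 0.31k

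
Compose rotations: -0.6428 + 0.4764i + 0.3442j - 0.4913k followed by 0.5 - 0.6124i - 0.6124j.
0.1811 + 0.9327i + 0.2649j - 0.1647k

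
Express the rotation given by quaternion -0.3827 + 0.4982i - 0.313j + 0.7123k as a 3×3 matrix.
[[-0.2107, 0.2333, 0.9493], [-0.8571, -0.5111, -0.0646], [0.4702, -0.8272, 0.3077]]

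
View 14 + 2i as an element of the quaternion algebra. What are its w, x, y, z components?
14 + 2i + 0j + 0k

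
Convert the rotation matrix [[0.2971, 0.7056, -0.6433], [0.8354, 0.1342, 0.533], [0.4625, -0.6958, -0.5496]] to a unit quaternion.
-0.4695 + 0.6543i + 0.5888j - 0.0691k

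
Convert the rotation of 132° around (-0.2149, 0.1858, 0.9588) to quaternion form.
0.4067 - 0.1963i + 0.1697j + 0.8759k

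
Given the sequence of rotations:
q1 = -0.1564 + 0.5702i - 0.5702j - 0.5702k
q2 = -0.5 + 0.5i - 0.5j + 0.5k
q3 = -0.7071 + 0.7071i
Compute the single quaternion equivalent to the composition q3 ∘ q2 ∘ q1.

q2 · q1 = -0.2069 + 0.2069i + 0.9335j + 0.2069k
q3 · q2 · q1 = -0.2926i - 0.8064j + 0.5138k
-0.2926i - 0.8064j + 0.5138k


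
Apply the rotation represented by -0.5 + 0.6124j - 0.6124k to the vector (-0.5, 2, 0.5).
(-1.281, -0.181, -1.681)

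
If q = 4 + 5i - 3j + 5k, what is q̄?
4 - 5i + 3j - 5k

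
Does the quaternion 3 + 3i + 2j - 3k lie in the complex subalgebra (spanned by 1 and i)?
No. The quaternion 3 + 3i + 2j - 3k has j-coefficient y = 2 and k-coefficient z = -3, not both zero, so it does not lie in the complex subalgebra spanned by 1 and i.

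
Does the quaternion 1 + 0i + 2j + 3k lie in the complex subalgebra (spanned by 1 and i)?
No. The quaternion 1 + 2j + 3k has j-coefficient y = 2 and k-coefficient z = 3, not both zero, so it does not lie in the complex subalgebra spanned by 1 and i.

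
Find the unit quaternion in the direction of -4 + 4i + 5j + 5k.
-0.4417 + 0.4417i + 0.5522j + 0.5522k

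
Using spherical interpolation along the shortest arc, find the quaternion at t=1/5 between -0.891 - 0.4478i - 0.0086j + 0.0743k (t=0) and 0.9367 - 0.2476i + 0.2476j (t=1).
-0.9445 - 0.3168i - 0.0615j + 0.0616k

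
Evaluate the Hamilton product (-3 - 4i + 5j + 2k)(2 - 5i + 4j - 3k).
-40 - 16i - 24j + 22k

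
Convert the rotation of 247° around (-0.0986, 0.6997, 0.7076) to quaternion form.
-0.5519 - 0.0822i + 0.5835j + 0.5901k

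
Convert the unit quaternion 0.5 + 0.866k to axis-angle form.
axis = (0, 0, 1), θ = 2π/3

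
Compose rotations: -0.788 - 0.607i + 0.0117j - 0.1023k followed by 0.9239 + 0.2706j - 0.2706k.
-0.7589 - 0.5853i - 0.0382j + 0.283k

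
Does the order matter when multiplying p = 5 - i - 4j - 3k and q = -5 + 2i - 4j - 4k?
Yes: pq = -51 + 19i - 10j + 7k ≠ -51 + 11i + 10j - 17k = qp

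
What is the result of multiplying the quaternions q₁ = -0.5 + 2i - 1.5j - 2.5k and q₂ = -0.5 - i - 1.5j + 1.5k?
3.75 - 6.5i + j - 4k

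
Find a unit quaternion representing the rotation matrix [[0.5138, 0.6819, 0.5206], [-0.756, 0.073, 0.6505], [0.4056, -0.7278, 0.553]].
0.7314 - 0.4711i + 0.0393j - 0.4915k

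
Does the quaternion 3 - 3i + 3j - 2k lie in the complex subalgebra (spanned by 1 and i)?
No. The quaternion 3 - 3i + 3j - 2k has j-coefficient y = 3 and k-coefficient z = -2, not both zero, so it does not lie in the complex subalgebra spanned by 1 and i.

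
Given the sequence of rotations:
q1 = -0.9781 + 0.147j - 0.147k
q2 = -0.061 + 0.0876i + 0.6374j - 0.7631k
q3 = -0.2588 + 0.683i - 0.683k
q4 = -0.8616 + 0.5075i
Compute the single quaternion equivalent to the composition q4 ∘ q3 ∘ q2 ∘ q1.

q2 · q1 = -0.1462 - 0.0672i - 0.6195j + 0.7682k
q3 · q2 · q1 = 0.6084 - 0.5056i - 0.3185j - 0.5221k
q4 · q3 · q2 · q1 = -0.2676 + 0.7444i + 0.5394j + 0.2882k
-0.2676 + 0.7444i + 0.5394j + 0.2882k


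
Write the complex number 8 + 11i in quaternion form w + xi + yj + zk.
8 + 11i + 0j + 0k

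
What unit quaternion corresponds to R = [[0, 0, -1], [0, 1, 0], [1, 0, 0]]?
0.7071 - 0.7071j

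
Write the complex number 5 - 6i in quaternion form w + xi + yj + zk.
5 - 6i + 0j + 0k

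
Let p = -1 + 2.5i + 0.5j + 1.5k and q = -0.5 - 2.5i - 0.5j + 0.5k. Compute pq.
6.25 + 2.25i - 4.75j - 1.25k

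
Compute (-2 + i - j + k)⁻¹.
-0.2857 - 0.1429i + 0.1429j - 0.1429k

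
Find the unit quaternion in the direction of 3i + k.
0.9487i + 0.3162k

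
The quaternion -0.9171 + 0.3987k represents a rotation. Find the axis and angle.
axis = (0, 0, 1), θ = 313°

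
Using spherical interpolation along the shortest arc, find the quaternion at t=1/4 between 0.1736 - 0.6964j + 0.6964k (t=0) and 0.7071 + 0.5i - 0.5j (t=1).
0.3565 + 0.1512i - 0.7232j + 0.5719k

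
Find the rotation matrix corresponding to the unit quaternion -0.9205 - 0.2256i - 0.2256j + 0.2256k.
[[0.7964, 0.5171, 0.3135], [-0.3135, 0.7964, -0.5171], [-0.5171, 0.3135, 0.7964]]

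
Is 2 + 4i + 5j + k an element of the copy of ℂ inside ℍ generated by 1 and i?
No. The quaternion 2 + 4i + 5j + k has j-coefficient y = 5 and k-coefficient z = 1, not both zero, so it does not lie in the complex subalgebra spanned by 1 and i.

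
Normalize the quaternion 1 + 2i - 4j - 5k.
0.1474 + 0.2949i - 0.5898j - 0.7372k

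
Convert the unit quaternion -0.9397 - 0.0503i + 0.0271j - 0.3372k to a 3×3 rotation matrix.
[[0.7711, -0.6365, -0.017], [0.631, 0.7675, -0.1128], [0.0849, 0.0763, 0.9935]]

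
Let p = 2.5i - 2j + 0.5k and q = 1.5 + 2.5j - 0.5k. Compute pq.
5.25 + 3.5i - 1.75j + 7k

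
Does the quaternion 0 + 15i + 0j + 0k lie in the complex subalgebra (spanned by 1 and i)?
Yes. The quaternion 15i has j- and k-coefficients y = z = 0, so it lies in the complex subalgebra spanned by 1 and i.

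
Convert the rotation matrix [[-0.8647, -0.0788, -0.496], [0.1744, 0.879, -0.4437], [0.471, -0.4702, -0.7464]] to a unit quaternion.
-0.2588 + 0.0256i + 0.9341j - 0.2446k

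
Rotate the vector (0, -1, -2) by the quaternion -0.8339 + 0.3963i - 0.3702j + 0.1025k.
(-1.275, -1.835, -0.087)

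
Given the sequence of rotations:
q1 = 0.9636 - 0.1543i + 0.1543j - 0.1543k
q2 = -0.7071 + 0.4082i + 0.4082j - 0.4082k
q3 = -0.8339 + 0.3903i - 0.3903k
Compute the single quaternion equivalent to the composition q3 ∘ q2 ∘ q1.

q2 · q1 = -0.7443 + 0.5024i + 0.4102j - 0.1583k
q3 · q2 · q1 = 0.3628 - 0.5494i - 0.4764j + 0.5826k
0.3628 - 0.5494i - 0.4764j + 0.5826k


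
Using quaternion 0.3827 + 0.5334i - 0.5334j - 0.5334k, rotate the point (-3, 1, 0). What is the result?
(0.253, 2.794, 1.46)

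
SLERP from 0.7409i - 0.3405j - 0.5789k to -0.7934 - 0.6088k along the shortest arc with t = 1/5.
-0.2033 + 0.6524i - 0.2998j - 0.6657k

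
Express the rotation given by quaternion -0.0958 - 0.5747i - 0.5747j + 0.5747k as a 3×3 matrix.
[[-0.3211, 0.7707, -0.5504], [0.5504, -0.3211, -0.7707], [-0.7707, -0.5504, -0.3211]]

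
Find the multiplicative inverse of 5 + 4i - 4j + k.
0.0862 - 0.069i + 0.069j - 0.0172k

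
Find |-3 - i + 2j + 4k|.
√30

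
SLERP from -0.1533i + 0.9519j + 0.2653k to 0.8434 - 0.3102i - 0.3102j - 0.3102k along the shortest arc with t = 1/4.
-0.2714 - 0.03i + 0.9057j + 0.3244k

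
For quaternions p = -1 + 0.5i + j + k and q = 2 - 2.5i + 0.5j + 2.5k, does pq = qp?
No: pq = -3.75 + 5.5i - 2.25j + 2.25k ≠ -3.75 + 1.5i + 5.25j - 3.25k = qp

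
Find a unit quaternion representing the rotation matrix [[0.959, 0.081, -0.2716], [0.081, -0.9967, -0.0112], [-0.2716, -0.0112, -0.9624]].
0.9897i + 0.0409j - 0.1372k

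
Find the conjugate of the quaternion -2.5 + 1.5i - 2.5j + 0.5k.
-2.5 - 1.5i + 2.5j - 0.5k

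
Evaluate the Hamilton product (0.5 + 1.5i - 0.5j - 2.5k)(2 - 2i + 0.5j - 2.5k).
-2 + 4.5i + 8j - 6.5k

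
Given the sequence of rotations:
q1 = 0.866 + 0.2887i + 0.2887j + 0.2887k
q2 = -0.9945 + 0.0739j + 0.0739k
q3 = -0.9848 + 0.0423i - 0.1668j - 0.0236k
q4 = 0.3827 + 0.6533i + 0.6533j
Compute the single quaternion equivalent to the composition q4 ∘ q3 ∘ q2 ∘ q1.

q2 · q1 = -0.9039 - 0.2871i - 0.2018j - 0.2444k
q3 · q2 · q1 = 0.8629 + 0.2805i + 0.3666j + 0.2056k
q4 · q3 · q2 · q1 = -0.0925 + 0.8054i + 0.5697j + 0.1349k
-0.0925 + 0.8054i + 0.5697j + 0.1349k


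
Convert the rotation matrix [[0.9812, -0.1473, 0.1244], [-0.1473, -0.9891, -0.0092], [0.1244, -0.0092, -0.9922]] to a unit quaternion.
0.9953i - 0.074j + 0.0625k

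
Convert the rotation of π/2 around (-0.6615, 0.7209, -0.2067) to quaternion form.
0.7071 - 0.4678i + 0.5098j - 0.1462k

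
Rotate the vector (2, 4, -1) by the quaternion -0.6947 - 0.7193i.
(2, 0.86, 4.032)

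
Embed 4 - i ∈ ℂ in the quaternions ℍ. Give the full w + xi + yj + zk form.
4 - i + 0j + 0k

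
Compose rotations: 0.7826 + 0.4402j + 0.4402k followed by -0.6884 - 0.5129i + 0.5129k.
-0.7645 - 0.6272i - 0.0773j - 0.1274k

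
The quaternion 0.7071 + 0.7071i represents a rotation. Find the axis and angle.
axis = (1, 0, 0), θ = π/2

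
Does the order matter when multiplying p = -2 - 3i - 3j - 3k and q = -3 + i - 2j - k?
Yes: pq = 4i + 7j + 20k ≠ 10i + 19j + 2k = qp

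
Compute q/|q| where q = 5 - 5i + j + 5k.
0.5735 - 0.5735i + 0.1147j + 0.5735k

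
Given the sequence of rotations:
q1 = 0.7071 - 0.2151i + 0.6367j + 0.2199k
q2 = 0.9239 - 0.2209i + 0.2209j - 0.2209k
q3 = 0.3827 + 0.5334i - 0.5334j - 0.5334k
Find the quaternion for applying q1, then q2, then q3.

q2 · q1 = 0.5137 - 0.1657i + 0.8405j - 0.0462k
q3 · q2 · q1 = 0.7087 + 0.6836i + 0.1607j + 0.0683k
0.7087 + 0.6836i + 0.1607j + 0.0683k


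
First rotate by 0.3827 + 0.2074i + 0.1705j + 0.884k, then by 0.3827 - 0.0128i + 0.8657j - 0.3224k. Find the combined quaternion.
0.2865 + 0.8947i + 0.341j + 0.0332k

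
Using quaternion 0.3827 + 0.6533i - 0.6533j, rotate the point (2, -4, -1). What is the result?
(4.207, -1.793, -0.293)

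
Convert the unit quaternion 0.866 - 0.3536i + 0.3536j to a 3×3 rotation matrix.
[[0.7499, -0.2501, 0.6124], [-0.2501, 0.7499, 0.6124], [-0.6124, -0.6124, 0.4999]]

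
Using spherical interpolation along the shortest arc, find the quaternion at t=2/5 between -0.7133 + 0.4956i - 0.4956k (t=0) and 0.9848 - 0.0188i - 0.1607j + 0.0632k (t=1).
-0.8793 + 0.3235i + 0.0694j - 0.3427k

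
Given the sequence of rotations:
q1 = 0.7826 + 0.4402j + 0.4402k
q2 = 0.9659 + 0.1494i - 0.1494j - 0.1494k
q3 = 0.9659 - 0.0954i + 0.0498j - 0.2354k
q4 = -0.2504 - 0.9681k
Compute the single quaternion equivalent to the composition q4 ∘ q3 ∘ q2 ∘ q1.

q2 · q1 = 0.8874 + 0.1169i + 0.2425j + 0.374k
q3 · q2 · q1 = 0.9443 + 0.104i + 0.2866j + 0.1234k
q4 · q3 · q2 · q1 = -0.117 + 0.2514i - 0.1724j - 0.9451k
-0.117 + 0.2514i - 0.1724j - 0.9451k


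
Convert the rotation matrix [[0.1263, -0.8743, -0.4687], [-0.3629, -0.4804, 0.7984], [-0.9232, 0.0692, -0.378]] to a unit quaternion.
-0.2588 + 0.7044i - 0.4391j - 0.494k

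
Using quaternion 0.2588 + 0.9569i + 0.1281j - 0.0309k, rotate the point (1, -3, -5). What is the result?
(0.146, 5.245, 2.733)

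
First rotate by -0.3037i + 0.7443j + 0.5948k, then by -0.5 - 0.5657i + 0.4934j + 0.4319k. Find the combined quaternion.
-0.7959 + 0.1239i - 0.1668j - 0.5686k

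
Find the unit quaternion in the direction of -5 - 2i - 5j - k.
-0.6742 - 0.2697i - 0.6742j - 0.1348k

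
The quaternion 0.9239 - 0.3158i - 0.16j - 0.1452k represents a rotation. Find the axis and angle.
axis = (-0.8253, -0.4181, -0.3795), θ = π/4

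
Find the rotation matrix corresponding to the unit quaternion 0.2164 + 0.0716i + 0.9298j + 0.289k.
[[-0.8961, 0.0081, 0.4438], [0.2582, 0.8227, 0.5064], [-0.361, 0.5684, -0.7393]]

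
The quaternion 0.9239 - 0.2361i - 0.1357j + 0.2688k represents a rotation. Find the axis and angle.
axis = (-0.617, -0.3546, 0.7025), θ = π/4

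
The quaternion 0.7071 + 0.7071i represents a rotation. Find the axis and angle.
axis = (1, 0, 0), θ = π/2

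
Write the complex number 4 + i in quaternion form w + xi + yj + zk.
4 + i + 0j + 0k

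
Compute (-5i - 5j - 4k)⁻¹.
0.0758i + 0.0758j + 0.0606k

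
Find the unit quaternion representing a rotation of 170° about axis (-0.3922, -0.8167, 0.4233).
0.0872 - 0.3907i - 0.8136j + 0.4217k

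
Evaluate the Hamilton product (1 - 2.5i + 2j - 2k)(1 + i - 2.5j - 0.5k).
7.5 - 7.5i - 3.75j + 1.75k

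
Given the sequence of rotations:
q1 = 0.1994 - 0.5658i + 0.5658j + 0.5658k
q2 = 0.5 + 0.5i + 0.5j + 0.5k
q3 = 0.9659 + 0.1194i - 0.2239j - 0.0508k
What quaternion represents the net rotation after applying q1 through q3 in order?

q2 · q1 = -0.1832 - 0.1832i - 0.1832j + 0.9484k
q3 · q2 · q1 = -0.1479 - 0.4205i - 0.2399j + 0.8625k
-0.1479 - 0.4205i - 0.2399j + 0.8625k


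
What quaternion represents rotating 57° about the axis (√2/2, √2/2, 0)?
0.8788 + 0.3374i + 0.3374j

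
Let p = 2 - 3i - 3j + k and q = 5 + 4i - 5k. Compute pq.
27 + 8i - 26j + 7k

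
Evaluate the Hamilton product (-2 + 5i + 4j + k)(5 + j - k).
-13 + 20i + 23j + 12k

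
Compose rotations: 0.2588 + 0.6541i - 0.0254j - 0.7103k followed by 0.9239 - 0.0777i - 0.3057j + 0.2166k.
0.436 + 0.8069i - 0.0161j - 0.3983k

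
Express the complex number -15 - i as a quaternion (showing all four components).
-15 - i + 0j + 0k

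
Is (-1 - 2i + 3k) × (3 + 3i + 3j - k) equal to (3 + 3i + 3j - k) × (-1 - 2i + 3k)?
No: pq = 6 - 18i + 4j + 4k ≠ 6 - 10j + 16k = qp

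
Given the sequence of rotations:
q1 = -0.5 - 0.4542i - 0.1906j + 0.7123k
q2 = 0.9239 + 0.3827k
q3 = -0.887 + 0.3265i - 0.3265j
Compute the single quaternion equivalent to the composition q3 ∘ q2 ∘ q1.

q2 · q1 = -0.7345 - 0.3467i - 0.3499j + 0.4667k
q3 · q2 · q1 = 0.6505 - 0.0847i + 0.3978j - 0.6414k
0.6505 - 0.0847i + 0.3978j - 0.6414k


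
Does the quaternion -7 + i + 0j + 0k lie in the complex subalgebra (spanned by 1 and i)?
Yes. The quaternion -7 + i has j- and k-coefficients y = z = 0, so it lies in the complex subalgebra spanned by 1 and i.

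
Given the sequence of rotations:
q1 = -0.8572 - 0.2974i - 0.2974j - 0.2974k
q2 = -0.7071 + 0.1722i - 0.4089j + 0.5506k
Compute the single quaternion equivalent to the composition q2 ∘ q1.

q2 · q1 = 0.6995 + 0.348i + 0.4483j - 0.4345k
0.6995 + 0.348i + 0.4483j - 0.4345k


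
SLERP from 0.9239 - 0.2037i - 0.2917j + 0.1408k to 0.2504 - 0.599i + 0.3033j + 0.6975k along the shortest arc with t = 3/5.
0.6347 - 0.5246i + 0.07j + 0.5631k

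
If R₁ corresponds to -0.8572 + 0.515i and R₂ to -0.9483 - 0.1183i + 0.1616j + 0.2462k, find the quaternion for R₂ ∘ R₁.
0.8738 - 0.387i - 0.0117j - 0.2943k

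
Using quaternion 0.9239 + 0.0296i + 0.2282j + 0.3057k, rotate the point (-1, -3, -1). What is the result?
(0.505, -3.097, -1.073)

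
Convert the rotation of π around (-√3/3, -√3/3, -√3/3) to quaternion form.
-0.5774i - 0.5774j - 0.5774k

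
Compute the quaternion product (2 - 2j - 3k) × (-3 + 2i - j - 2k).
-14 + 5i - 2j + 9k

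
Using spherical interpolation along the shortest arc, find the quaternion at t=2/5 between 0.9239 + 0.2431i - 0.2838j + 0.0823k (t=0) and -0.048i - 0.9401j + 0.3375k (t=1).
0.6708 + 0.1519i - 0.6876j + 0.2326k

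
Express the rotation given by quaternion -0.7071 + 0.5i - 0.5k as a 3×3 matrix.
[[0.5, -0.7071, -0.5], [0.7071, 0, 0.7071], [-0.5, -0.7071, 0.5]]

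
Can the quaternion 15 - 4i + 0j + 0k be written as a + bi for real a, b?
Yes. The quaternion 15 - 4i has j- and k-coefficients y = z = 0, so it lies in the complex subalgebra spanned by 1 and i.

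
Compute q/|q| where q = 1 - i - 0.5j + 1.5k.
0.4714 - 0.4714i - 0.2357j + 0.7071k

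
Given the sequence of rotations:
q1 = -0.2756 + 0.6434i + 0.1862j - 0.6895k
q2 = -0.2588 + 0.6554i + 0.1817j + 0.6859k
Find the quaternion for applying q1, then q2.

q2 · q1 = 0.0887 - 0.6001i + 0.7949j - 0.0055k
0.0887 - 0.6001i + 0.7949j - 0.0055k


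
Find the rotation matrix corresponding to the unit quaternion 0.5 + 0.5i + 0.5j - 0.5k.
[[0, 1, 0], [0, 0, -1], [-1, 0, 0]]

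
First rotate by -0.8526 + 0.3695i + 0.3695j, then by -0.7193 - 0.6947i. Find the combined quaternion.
0.87 + 0.3265i - 0.2658j - 0.2567k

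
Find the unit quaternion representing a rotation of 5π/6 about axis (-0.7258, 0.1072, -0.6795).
0.2588 - 0.7011i + 0.1035j - 0.6563k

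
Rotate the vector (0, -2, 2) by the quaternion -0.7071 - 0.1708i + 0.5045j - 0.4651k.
(0.551, -2.44, 1.321)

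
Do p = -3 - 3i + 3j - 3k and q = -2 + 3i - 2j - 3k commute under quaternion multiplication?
No: pq = 12 - 18i - 18j + 12k ≠ 12 + 12i + 18j + 18k = qp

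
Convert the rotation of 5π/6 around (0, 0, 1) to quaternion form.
0.2588 + 0.9659k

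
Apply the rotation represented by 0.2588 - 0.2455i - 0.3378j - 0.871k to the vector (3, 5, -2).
(0.341, -5.475, 2.812)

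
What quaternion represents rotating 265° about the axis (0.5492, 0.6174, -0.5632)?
-0.6756 + 0.4049i + 0.4552j - 0.4152k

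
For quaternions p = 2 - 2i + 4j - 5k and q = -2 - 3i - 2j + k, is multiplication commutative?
No: pq = 3 - 8i + 5j + 28k ≠ 3 + 4i - 29j - 4k = qp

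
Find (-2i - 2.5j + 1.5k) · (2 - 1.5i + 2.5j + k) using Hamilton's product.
1.75 - 10.25i - 5.25j - 5.75k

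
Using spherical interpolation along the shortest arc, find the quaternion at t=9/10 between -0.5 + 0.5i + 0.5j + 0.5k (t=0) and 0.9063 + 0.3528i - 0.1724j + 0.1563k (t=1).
-0.9311 - 0.2698i + 0.2311j - 0.0824k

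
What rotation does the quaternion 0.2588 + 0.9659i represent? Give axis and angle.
axis = (1, 0, 0), θ = 5π/6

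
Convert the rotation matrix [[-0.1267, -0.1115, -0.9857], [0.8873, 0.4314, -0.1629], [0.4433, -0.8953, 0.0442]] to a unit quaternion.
0.5807 - 0.3153i - 0.6152j + 0.43k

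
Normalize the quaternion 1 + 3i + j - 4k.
0.1925 + 0.5774i + 0.1925j - 0.7698k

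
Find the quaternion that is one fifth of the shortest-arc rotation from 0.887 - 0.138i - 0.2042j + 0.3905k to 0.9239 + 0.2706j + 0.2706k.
0.9141 - 0.1122i - 0.1095j + 0.374k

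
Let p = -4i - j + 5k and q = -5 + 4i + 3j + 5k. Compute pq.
-6 + 45j - 33k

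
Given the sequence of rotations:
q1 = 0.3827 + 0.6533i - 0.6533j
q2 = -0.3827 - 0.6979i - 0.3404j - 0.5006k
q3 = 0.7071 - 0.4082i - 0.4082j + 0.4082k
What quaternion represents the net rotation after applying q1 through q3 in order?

q2 · q1 = 0.0871 - 0.8441i - 0.2073j + 0.4867k
q3 · q2 · q1 = -0.5663 - 0.7465i - 0.328j + 0.1198k
-0.5663 - 0.7465i - 0.328j + 0.1198k


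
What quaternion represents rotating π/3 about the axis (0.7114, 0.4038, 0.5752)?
0.866 + 0.3557i + 0.2019j + 0.2876k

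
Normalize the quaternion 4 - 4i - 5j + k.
0.5252 - 0.5252i - 0.6565j + 0.1313k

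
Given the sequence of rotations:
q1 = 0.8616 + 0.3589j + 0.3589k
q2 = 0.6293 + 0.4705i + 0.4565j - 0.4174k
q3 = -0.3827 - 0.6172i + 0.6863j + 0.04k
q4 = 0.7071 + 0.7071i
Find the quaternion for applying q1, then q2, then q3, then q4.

q2 · q1 = 0.5282 + 0.719i + 0.4503j + 0.0351k
q3 · q2 · q1 = -0.0688 - 0.5951i + 0.2406j - 0.7637k
q4 · q3 · q2 · q1 = 0.3721 - 0.4694i + 0.7101j - 0.3699k
0.3721 - 0.4694i + 0.7101j - 0.3699k


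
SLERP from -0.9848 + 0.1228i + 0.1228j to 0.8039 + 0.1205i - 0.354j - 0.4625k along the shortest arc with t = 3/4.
-0.8809 - 0.0603i + 0.3055j + 0.3566k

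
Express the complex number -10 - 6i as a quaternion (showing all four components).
-10 - 6i + 0j + 0k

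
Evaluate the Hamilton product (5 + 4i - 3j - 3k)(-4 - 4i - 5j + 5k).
-4 - 66i - 21j + 5k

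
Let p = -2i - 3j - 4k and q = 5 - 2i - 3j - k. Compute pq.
-17 - 19i - 9j - 20k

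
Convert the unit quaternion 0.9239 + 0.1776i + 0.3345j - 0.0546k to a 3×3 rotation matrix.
[[0.7703, 0.2197, 0.5987], [0.0179, 0.931, -0.3647], [-0.6375, 0.2916, 0.7131]]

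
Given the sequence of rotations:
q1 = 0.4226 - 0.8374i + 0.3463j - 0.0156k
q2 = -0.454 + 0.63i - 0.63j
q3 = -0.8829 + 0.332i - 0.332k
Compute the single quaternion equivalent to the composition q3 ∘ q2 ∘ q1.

q2 · q1 = 0.5539 + 0.6562i - 0.4136j - 0.3023k
q3 · q2 · q1 = -0.8073 - 0.5328i + 0.2477j - 0.0543k
-0.8073 - 0.5328i + 0.2477j - 0.0543k


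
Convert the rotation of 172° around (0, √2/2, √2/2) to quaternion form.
0.0698 + 0.7054j + 0.7054k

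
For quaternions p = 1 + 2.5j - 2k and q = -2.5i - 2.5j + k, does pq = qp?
No: pq = 8.25 - 5i + 2.5j + 7.25k ≠ 8.25 - 7.5j - 5.25k = qp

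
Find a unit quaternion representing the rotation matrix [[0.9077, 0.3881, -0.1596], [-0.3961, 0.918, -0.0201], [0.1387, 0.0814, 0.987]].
0.9763 + 0.026i - 0.0764j - 0.2008k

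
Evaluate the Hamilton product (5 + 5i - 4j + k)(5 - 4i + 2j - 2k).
55 + 11i - 4j - 11k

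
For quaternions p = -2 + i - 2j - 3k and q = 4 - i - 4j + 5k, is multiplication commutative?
No: pq = -16i - 2j - 28k ≠ 28i + 2j - 16k = qp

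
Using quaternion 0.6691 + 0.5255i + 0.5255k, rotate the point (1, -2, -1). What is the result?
(1.302, 1.616, -1.302)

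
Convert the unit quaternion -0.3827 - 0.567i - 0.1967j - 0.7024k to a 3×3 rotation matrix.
[[-0.0641, -0.3146, 0.9471], [0.7607, -0.6297, -0.1577], [0.646, 0.7103, 0.2796]]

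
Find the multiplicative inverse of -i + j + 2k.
0.1667i - 0.1667j - 0.3333k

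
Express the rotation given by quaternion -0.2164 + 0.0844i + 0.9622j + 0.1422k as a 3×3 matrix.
[[-0.8921, 0.224, -0.3924], [0.1009, 0.9453, 0.3102], [0.4404, 0.2371, -0.8659]]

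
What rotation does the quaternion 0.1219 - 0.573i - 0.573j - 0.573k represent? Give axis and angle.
axis = (-√3/3, -√3/3, -√3/3), θ = 166°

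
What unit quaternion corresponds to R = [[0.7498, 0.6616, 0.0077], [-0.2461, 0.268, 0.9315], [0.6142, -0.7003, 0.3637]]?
0.7716 - 0.5287i - 0.1965j - 0.2941k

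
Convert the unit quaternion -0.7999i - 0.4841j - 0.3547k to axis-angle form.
axis = (-0.7999, -0.4841, -0.3547), θ = π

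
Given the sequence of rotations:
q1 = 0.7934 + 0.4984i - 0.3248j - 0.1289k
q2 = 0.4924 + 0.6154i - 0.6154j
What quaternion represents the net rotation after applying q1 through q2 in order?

q2 · q1 = -0.1159 + 0.813i - 0.5689j + 0.0434k
-0.1159 + 0.813i - 0.5689j + 0.0434k


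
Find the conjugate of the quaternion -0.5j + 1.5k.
0.5j - 1.5k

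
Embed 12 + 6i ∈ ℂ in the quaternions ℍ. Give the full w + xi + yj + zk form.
12 + 6i + 0j + 0k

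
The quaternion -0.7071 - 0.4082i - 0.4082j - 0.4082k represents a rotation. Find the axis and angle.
axis = (-√3/3, -√3/3, -√3/3), θ = 3π/2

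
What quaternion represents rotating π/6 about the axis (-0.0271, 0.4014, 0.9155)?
0.9659 - 0.007i + 0.1039j + 0.2369k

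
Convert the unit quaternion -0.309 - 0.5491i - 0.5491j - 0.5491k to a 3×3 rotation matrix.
[[-0.206, 0.2637, 0.9424], [0.9424, -0.206, 0.2637], [0.2637, 0.9424, -0.206]]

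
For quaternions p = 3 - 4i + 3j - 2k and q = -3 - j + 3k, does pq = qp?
No: pq = 19i + 19k ≠ 5i - 24j + 11k = qp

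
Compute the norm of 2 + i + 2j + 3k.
√18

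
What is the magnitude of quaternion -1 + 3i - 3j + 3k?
√28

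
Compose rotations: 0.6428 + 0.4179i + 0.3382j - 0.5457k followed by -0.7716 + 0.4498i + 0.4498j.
-0.8361 - 0.2788i + 0.2736j + 0.3852k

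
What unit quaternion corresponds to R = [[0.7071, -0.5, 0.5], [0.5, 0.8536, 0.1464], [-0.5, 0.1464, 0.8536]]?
0.9239 + 0.2706j + 0.2706k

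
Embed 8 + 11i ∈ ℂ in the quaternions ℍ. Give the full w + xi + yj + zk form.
8 + 11i + 0j + 0k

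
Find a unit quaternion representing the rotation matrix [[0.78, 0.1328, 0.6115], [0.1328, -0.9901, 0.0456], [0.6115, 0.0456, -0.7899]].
0.9434i + 0.0704j + 0.3241k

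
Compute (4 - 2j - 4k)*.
4 + 2j + 4k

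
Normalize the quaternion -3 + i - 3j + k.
-0.6708 + 0.2236i - 0.6708j + 0.2236k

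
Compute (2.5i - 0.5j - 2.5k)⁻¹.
-0.1961i + 0.0392j + 0.1961k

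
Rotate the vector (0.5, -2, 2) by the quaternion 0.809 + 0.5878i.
(0.5, -2.52, -1.284)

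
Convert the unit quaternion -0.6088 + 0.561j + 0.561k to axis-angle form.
axis = (0, √2/2, √2/2), θ = 255°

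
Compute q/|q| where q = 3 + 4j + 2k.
0.5571 + 0.7428j + 0.3714k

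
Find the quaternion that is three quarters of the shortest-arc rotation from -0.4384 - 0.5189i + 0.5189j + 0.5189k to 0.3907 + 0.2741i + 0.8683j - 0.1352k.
0.1925 + 0.0573i + 0.9772j + 0.0685k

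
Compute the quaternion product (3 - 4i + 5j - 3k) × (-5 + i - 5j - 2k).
8 - 2i - 51j + 24k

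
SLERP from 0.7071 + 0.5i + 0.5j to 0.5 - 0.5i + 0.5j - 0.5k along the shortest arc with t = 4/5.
0.6212 - 0.3121i + 0.5682j - 0.4402k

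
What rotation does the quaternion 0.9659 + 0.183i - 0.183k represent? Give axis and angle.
axis = (√2/2, 0, -√2/2), θ = π/6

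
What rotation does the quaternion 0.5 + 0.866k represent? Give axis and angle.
axis = (0, 0, 1), θ = 2π/3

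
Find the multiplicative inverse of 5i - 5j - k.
-0.098i + 0.098j + 0.0196k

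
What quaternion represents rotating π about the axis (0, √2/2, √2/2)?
0.7071j + 0.7071k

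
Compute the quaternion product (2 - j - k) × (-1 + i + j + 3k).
2 + 2j + 8k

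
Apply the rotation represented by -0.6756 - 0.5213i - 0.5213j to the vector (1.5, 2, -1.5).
(0.715, 2.785, 0.483)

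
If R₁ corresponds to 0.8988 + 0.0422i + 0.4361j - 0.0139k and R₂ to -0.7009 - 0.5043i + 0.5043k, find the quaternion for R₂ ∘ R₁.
-0.6017 - 0.7028i - 0.2914j + 0.2431k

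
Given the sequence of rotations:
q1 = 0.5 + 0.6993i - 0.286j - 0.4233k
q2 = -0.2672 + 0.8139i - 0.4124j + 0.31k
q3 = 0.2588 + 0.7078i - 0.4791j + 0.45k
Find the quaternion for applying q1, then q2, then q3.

q2 · q1 = -0.6895 + 0.4833i + 0.4315j + 0.3237k
q3 · q2 · q1 = -0.4595 - 0.7122i + 0.4304j + 0.3105k
-0.4595 - 0.7122i + 0.4304j + 0.3105k


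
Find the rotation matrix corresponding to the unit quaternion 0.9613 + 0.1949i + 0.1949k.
[[0.924, -0.3747, 0.076], [0.3747, 0.8481, -0.3747], [0.076, 0.3747, 0.924]]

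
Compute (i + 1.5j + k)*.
-i - 1.5j - k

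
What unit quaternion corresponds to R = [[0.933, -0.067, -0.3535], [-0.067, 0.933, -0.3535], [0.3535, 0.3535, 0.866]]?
0.9659 + 0.183i - 0.183j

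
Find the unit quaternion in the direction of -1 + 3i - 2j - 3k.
-0.2085 + 0.6255i - 0.417j - 0.6255k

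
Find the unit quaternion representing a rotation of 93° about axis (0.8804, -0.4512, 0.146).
0.6884 + 0.6386i - 0.3273j + 0.1059k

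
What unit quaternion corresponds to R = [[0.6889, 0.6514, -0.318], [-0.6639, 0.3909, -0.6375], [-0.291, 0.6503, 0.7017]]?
0.8339 + 0.3861i - 0.0081j - 0.3943k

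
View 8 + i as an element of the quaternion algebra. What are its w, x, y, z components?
8 + i + 0j + 0k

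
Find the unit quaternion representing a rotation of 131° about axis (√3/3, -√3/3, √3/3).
0.4147 + 0.5254i - 0.5254j + 0.5254k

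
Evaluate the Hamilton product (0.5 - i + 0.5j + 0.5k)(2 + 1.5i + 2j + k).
1 - 1.75i + 3.75j - 1.25k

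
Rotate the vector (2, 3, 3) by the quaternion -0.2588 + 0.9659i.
(2, -1.098, -4.098)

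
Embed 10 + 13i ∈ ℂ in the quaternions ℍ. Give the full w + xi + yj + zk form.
10 + 13i + 0j + 0k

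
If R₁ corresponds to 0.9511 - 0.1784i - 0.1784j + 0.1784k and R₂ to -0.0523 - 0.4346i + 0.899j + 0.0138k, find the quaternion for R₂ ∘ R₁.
0.0306 - 0.2412i + 0.9394j + 0.2417k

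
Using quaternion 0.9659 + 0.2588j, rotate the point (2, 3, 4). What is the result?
(3.732, 3, 2.464)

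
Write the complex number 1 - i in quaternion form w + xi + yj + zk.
1 - i + 0j + 0k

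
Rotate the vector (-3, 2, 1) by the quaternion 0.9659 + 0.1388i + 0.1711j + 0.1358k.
(-2.775, 0.698, 2.411)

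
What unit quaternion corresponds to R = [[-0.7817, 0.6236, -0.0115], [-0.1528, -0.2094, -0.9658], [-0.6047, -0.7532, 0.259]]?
-0.2588 - 0.2054i - 0.573j + 0.75k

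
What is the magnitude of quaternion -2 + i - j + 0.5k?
2.5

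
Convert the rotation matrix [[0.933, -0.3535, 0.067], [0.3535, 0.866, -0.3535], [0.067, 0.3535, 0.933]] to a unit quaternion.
0.9659 + 0.183i + 0.183k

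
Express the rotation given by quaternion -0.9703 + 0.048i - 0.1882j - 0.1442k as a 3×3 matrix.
[[0.8876, -0.2979, 0.3514], [0.2618, 0.9538, 0.1474], [-0.3791, -0.0389, 0.9246]]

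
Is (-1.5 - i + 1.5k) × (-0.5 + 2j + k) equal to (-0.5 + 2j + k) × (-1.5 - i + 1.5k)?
No: pq = -0.75 - 2.5i - 2j - 4.25k ≠ -0.75 + 3.5i - 4j - 0.25k = qp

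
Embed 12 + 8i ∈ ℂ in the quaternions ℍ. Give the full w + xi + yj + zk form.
12 + 8i + 0j + 0k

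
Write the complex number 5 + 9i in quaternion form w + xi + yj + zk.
5 + 9i + 0j + 0k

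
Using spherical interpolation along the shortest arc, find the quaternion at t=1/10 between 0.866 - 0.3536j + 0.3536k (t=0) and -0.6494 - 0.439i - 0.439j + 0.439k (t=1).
0.917 + 0.0595i - 0.2789j + 0.2789k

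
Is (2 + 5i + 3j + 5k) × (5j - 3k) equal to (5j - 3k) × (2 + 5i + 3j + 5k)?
No: pq = -34i + 25j + 19k ≠ 34i - 5j - 31k = qp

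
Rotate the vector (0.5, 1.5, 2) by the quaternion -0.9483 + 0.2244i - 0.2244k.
(-0.39, 2.262, 1.11)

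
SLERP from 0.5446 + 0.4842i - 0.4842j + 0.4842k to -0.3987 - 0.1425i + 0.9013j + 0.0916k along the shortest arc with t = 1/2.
0.5149 + 0.3421i - 0.7563j + 0.2143k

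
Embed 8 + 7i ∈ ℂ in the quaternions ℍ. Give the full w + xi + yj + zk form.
8 + 7i + 0j + 0k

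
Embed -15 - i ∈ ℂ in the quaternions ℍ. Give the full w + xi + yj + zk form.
-15 - i + 0j + 0k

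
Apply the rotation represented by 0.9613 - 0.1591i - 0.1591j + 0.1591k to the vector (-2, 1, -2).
(-1.34, -0.325, -2.665)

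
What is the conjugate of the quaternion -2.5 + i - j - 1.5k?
-2.5 - i + j + 1.5k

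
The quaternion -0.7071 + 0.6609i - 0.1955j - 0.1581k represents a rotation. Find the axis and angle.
axis = (0.9346, -0.2765, -0.2236), θ = 3π/2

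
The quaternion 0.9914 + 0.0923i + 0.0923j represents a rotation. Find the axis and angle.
axis = (√2/2, √2/2, 0), θ = 15°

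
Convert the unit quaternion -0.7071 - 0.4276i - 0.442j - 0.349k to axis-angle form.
axis = (-0.6047, -0.6251, -0.4936), θ = 3π/2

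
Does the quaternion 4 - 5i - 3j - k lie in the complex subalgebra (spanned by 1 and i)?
No. The quaternion 4 - 5i - 3j - k has j-coefficient y = -3 and k-coefficient z = -1, not both zero, so it does not lie in the complex subalgebra spanned by 1 and i.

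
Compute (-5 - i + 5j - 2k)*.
-5 + i - 5j + 2k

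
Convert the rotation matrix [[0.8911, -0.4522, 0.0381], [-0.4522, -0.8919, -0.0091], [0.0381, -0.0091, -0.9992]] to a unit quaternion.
0.9724i - 0.2325j + 0.0196k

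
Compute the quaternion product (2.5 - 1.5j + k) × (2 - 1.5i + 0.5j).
5.75 - 4.25i - 3.25j - 0.25k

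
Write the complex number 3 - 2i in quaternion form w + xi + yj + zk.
3 - 2i + 0j + 0k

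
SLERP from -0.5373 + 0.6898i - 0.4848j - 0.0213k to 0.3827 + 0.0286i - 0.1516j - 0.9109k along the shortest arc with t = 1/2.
-0.6222 + 0.4472i - 0.2254j + 0.6017k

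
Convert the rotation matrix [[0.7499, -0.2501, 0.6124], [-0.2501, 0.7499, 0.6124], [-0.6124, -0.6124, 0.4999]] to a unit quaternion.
0.866 - 0.3536i + 0.3536j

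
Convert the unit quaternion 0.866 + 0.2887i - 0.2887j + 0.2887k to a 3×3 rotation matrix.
[[0.6666, -0.6667, -0.3333], [0.3333, 0.6666, -0.6667], [0.6667, 0.3333, 0.6666]]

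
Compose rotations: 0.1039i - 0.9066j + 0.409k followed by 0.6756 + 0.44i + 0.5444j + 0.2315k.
0.3532 + 0.5027i - 0.7684j - 0.1791k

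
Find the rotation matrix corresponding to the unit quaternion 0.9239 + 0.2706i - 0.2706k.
[[0.8536, 0.5, -0.1464], [-0.5, 0.7071, -0.5], [-0.1464, 0.5, 0.8536]]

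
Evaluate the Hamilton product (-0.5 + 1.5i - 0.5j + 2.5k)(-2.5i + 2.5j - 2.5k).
11.25 - 3.75i - 3.75j + 3.75k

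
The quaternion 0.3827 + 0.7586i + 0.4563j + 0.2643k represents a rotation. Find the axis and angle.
axis = (0.8211, 0.4939, 0.2861), θ = 3π/4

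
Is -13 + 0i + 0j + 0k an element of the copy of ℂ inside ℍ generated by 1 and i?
Yes. The quaternion -13 has j- and k-coefficients y = z = 0, so it lies in the complex subalgebra spanned by 1 and i.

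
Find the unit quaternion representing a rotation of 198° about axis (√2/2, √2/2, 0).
-0.1564 + 0.6984i + 0.6984j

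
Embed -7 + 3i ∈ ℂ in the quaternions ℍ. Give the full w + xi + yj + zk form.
-7 + 3i + 0j + 0k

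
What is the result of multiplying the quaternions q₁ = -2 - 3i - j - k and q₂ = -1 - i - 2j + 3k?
15j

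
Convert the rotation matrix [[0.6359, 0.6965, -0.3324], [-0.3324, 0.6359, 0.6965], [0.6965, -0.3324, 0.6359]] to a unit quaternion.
0.8526 - 0.3017i - 0.3017j - 0.3017k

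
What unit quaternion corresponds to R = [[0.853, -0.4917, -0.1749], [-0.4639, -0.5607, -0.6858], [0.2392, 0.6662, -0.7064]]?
0.3827 + 0.8832i - 0.2705j + 0.0182k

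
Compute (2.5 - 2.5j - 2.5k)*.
2.5 + 2.5j + 2.5k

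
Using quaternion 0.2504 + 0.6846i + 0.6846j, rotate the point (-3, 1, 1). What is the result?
(1.092, -3.092, 0.497)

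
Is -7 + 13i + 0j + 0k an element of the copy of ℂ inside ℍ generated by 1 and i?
Yes. The quaternion -7 + 13i has j- and k-coefficients y = z = 0, so it lies in the complex subalgebra spanned by 1 and i.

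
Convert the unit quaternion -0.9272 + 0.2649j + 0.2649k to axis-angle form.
axis = (0, √2/2, √2/2), θ = 316°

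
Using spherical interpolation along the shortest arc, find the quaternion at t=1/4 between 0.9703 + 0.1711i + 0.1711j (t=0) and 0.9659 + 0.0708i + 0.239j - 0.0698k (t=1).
0.971 + 0.1463i + 0.1884j - 0.0175k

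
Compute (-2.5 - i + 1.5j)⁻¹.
-0.2632 + 0.1053i - 0.1579j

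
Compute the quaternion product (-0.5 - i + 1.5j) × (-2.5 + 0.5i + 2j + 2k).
-1.25 + 5.25i - 2.75j - 3.75k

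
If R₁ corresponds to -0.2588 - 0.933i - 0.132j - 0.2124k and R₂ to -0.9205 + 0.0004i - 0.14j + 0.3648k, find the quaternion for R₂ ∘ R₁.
0.2976 + 0.9366i - 0.1825j - 0.0296k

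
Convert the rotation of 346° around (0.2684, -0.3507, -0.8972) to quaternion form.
-0.9925 + 0.0327i - 0.0427j - 0.1093k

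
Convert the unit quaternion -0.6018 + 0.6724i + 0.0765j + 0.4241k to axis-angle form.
axis = (0.8419, 0.0958, 0.531), θ = 254°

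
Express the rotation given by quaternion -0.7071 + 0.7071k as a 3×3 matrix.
[[0, 1, 0], [-1, 0, 0], [0, 0, 1]]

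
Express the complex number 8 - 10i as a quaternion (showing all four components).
8 - 10i + 0j + 0k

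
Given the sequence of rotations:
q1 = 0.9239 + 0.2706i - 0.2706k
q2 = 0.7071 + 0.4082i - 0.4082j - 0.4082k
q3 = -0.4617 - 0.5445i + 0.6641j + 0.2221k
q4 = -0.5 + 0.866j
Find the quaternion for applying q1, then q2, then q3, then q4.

q2 · q1 = 0.4324 + 0.6789i - 0.3771j - 0.458k
q3 · q2 · q1 = 0.5222 - 0.7693i + 0.3627j + 0.062k
q4 · q3 · q2 · q1 = -0.5752 + 0.4383i + 0.2709j + 0.6352k
-0.5752 + 0.4383i + 0.2709j + 0.6352k


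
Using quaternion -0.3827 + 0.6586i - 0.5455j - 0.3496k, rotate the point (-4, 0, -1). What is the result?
(-0.599, 0.918, 3.975)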